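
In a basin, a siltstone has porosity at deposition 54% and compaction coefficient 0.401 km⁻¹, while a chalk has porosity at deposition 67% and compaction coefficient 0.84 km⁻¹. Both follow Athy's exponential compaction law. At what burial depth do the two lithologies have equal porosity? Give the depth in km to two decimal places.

0.49 km

Set n₀ₐ e^(−βₐd) = n₀ᵦ e^(−βᵦd) ⇒ ln(n₀ₐ/n₀ᵦ) = (βₐ − βᵦ)·d
d = ln(0.54/0.67) / (0.401 − 0.84) = -0.2157 / -0.439 = 0.491 km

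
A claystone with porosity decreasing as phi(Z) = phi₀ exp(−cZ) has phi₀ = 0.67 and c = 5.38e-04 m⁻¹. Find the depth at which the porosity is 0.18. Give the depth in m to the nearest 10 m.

2440 m

Working in km (1 km = 1000 m; c in km⁻¹ = c in m⁻¹ × 1000):
Invert Athy's law: Z = ln(phi₀/phi) / c
Z = ln(0.67/0.18) / 0.538 = ln(3.722) / 0.538 = 1.3143 / 0.538 = 2.443 km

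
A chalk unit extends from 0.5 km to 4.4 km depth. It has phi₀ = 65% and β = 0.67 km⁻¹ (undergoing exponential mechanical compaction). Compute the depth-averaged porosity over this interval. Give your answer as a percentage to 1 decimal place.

⟨phi⟩ = (1/(Z₂−Z₁)) ∫ phi₀ e^(−βZ) dZ = phi₀·(e^(−β·Z₁) − e^(−β·Z₂)) / (β·(Z₂−Z₁))
e^(−0.67×0.5) = 0.7153; e^(−0.67×4.4) = 0.0524
⟨phi⟩ = 0.65 × (0.7153 − 0.0524) / (0.67 × 3.9) = 0.65 × 0.2537 = 0.1649

16.5%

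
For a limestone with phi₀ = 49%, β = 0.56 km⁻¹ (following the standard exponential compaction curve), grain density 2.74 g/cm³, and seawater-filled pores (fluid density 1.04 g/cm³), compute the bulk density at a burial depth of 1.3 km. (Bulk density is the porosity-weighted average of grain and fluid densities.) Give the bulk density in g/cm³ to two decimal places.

Porosity at depth: phi = 0.49·exp(−0.56×1.3) = 0.49×0.4829 = 0.2366
Bulk density: ρ_b = (1−phi)ρ_g + phi·ρ_f = 0.7634×2.74 + 0.2366×1.04
       = 2.092 + 0.246 = 2.338 g/cm³

2.34 g/cm³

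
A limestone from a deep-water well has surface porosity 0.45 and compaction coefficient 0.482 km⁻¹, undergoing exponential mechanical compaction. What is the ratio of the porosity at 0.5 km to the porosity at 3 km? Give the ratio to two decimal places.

3.34

phi(d₁)/phi(d₂) = e^(−c·d₁)/e^(−c·d₂) = e^{c(d₂−d₁)}
= exp(0.482 × 2.5) = exp(1.205) = 3.3368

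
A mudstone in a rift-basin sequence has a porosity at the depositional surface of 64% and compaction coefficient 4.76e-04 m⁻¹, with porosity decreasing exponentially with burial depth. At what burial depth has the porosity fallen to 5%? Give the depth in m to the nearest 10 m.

Working in km (1 km = 1000 m; c in km⁻¹ = c in m⁻¹ × 1000):
Invert Athy's law: Z = ln(phi₀/phi) / c
Z = ln(0.64/0.05) / 0.476 = ln(12.8) / 0.476 = 2.5494 / 0.476 = 5.356 km

5360 m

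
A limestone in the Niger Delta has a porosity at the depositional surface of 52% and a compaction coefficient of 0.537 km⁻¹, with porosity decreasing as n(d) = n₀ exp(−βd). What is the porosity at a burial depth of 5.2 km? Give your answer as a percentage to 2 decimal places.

3.19%

n = n₀·exp(−β·d) = 0.52 × exp(−0.537 × 5.2) = 0.52 × exp(−2.792)
  = 0.52 × 0.0613 = 0.0319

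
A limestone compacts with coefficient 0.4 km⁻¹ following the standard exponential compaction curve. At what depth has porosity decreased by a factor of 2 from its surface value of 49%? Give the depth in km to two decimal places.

1.73 km

phi/phi₀ = 1/2 ⇒ exp(−β·z) = 1/2 ⇒ z = ln(2) / β
z = 0.6931 / 0.4 = 1.733 km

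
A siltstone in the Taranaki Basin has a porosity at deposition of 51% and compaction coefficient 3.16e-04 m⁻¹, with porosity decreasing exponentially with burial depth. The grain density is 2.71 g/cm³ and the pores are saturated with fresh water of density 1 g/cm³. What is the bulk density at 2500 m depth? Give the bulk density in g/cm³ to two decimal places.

2.31 g/cm³

Working in km (1 km = 1000 m; β in km⁻¹ = β in m⁻¹ × 1000):
Porosity at depth: φ = 0.51·exp(−0.316×2.5) = 0.51×0.4538 = 0.2315
Bulk density: ρ_b = (1−φ)ρ_g + φ·ρ_f = 0.7685×2.71 + 0.2315×1
       = 2.083 + 0.231 = 2.314 g/cm³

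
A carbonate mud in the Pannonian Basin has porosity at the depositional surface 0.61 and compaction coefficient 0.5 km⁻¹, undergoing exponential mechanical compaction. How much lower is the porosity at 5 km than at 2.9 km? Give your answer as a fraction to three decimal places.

phi(2.9) = 0.61·e^(−0.5×2.9) = 0.1431
phi(5) = 0.61·e^(−0.5×5) = 0.0501
Δphi = 0.1431 − 0.0501 = 0.0930

0.093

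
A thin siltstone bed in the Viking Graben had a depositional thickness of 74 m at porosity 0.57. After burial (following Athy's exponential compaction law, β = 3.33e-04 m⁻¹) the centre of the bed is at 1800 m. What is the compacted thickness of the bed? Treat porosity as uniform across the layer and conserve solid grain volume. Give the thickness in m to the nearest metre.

Working in km (1 km = 1000 m; β in km⁻¹ = β in m⁻¹ × 1000):
Porosity at 1.8 km: phi = 0.57·exp(−0.333×1.8) = 0.3130
Solid-volume conservation: h(1−phi) = h₀(1−phi₀) ⇒ h = h₀·(1−phi₀)/(1−phi)
h = 0.074 × (1 − 0.57)/(1 − 0.3130) = 0.074 × 0.6259 = 0.0463 km

46 m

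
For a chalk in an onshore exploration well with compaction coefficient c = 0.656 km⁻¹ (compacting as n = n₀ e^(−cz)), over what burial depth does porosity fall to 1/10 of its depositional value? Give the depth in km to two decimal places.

n/n₀ = 1/10 ⇒ exp(−c·z) = 1/10 ⇒ z = ln(10) / c
z = 2.3026 / 0.656 = 3.510 km

3.51 km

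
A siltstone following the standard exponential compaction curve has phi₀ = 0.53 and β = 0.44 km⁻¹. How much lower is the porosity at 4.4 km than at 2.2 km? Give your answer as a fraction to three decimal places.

phi(2.2) = 0.53·e^(−0.44×2.2) = 0.2013
phi(4.4) = 0.53·e^(−0.44×4.4) = 0.0765
Δphi = 0.2013 − 0.0765 = 0.1248

0.125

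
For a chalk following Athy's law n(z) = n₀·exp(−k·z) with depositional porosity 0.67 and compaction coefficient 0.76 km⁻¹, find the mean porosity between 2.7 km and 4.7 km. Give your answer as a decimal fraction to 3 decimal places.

0.044

⟨n⟩ = (1/(z₂−z₁)) ∫ n₀ e^(−kz) dz = n₀·(e^(−k·z₁) − e^(−k·z₂)) / (k·(z₂−z₁))
e^(−0.76×2.7) = 0.1285; e^(−0.76×4.7) = 0.0281
⟨n⟩ = 0.67 × (0.1285 − 0.0281) / (0.76 × 2) = 0.67 × 0.0660 = 0.0442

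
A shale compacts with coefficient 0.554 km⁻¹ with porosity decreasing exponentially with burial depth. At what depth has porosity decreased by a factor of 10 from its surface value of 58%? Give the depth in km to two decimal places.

φ/φ₀ = 1/10 ⇒ exp(−k·d) = 1/10 ⇒ d = ln(10) / k
d = 2.3026 / 0.554 = 4.156 km

4.16 km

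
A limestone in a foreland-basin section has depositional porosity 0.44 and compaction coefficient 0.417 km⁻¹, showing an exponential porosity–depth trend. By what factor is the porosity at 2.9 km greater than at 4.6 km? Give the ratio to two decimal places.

φ(Z₁)/φ(Z₂) = e^(−c·Z₁)/e^(−c·Z₂) = e^{c(Z₂−Z₁)}
= exp(0.417 × 1.7) = exp(0.7089) = 2.0318

2.03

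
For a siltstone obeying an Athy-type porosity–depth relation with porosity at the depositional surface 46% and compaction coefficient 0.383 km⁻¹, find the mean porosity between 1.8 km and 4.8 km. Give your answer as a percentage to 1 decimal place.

⟨n⟩ = (1/(Z₂−Z₁)) ∫ n₀ e^(−kZ) dZ = n₀·(e^(−k·Z₁) − e^(−k·Z₂)) / (k·(Z₂−Z₁))
e^(−0.383×1.8) = 0.5019; e^(−0.383×4.8) = 0.1591
⟨n⟩ = 0.46 × (0.5019 − 0.1591) / (0.383 × 3) = 0.46 × 0.2984 = 0.1372

13.7%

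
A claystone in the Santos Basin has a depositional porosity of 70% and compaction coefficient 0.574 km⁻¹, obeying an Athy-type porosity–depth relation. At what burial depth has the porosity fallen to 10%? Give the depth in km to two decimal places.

Invert Athy's law: Z = ln(phi₀/phi) / c
Z = ln(0.7/0.1) / 0.574 = ln(7) / 0.574 = 1.9459 / 0.574 = 3.390 km

3.39 km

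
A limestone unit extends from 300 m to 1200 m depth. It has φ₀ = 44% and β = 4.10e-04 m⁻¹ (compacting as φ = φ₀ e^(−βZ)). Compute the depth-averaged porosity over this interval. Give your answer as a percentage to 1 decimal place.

Working in km (1 km = 1000 m; β in km⁻¹ = β in m⁻¹ × 1000):
⟨φ⟩ = (1/(Z₂−Z₁)) ∫ φ₀ e^(−βZ) dZ = φ₀·(e^(−β·Z₁) − e^(−β·Z₂)) / (β·(Z₂−Z₁))
e^(−0.41×0.3) = 0.8843; e^(−0.41×1.2) = 0.6114
⟨φ⟩ = 0.44 × (0.8843 − 0.6114) / (0.41 × 0.9) = 0.44 × 0.7395 = 0.3254

32.5%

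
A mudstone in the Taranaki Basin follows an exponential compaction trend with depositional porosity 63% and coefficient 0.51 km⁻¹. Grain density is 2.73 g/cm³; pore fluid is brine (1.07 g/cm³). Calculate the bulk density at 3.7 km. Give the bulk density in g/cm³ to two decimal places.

2.57 g/cm³

Porosity at depth: phi = 0.63·exp(−0.51×3.7) = 0.63×0.1515 = 0.0955
Bulk density: ρ_b = (1−phi)ρ_g + phi·ρ_f = 0.9045×2.73 + 0.0955×1.07
       = 2.469 + 0.102 = 2.572 g/cm³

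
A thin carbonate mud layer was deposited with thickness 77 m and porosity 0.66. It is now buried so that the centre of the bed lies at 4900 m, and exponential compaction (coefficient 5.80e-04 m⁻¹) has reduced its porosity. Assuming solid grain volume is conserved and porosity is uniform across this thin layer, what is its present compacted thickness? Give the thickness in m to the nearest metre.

Working in km (1 km = 1000 m; β in km⁻¹ = β in m⁻¹ × 1000):
Porosity at 4.9 km: phi = 0.66·exp(−0.58×4.9) = 0.0385
Solid-volume conservation: h(1−phi) = h₀(1−phi₀) ⇒ h = h₀·(1−phi₀)/(1−phi)
h = 0.077 × (1 − 0.66)/(1 − 0.0385) = 0.077 × 0.3536 = 0.0272 km

27 m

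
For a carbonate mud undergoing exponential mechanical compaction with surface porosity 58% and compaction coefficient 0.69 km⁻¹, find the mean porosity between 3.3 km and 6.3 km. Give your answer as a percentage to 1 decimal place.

⟨phi⟩ = (1/(d₂−d₁)) ∫ phi₀ e^(−βd) dd = phi₀·(e^(−β·d₁) − e^(−β·d₂)) / (β·(d₂−d₁))
e^(−0.69×3.3) = 0.1026; e^(−0.69×6.3) = 0.0129
⟨phi⟩ = 0.58 × (0.1026 − 0.0129) / (0.69 × 3) = 0.58 × 0.0433 = 0.0251

2.5%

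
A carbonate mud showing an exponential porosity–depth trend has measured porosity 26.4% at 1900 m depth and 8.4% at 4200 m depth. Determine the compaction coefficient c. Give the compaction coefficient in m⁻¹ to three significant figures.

Working in km (1 km = 1000 m; c in km⁻¹ = c in m⁻¹ × 1000):
Athy: n(Z) = n₀ e^(−cZ) ⇒ n₁/n₂ = e^{c(Z₂−Z₁)} ⇒ c = ln(n₁/n₂)/(Z₂−Z₁)
c = ln(0.264/0.084) / (4.2 − 1.9) = ln(3.143) / 2.3 = 1.1451 / 2.3 = 0.4979 km⁻¹

0.000498 m⁻¹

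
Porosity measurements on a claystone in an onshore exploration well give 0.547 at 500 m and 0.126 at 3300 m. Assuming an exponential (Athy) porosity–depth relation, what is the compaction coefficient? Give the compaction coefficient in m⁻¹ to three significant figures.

0.000524 m⁻¹

Working in km (1 km = 1000 m; c in km⁻¹ = c in m⁻¹ × 1000):
Athy: φ(Z) = φ₀ e^(−cZ) ⇒ φ₁/φ₂ = e^{c(Z₂−Z₁)} ⇒ c = ln(φ₁/φ₂)/(Z₂−Z₁)
c = ln(0.547/0.126) / (3.3 − 0.5) = ln(4.341) / 2.8 = 1.4682 / 2.8 = 0.5243 km⁻¹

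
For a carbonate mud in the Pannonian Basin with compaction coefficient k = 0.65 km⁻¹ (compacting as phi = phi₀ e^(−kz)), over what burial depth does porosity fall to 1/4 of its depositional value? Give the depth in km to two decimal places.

2.13 km

phi/phi₀ = 1/4 ⇒ exp(−k·z) = 1/4 ⇒ z = ln(4) / k
z = 1.3863 / 0.65 = 2.133 km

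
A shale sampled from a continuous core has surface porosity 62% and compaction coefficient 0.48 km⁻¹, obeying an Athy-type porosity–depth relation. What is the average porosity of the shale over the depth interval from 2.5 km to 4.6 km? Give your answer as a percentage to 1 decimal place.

11.8%

⟨φ⟩ = (1/(Z₂−Z₁)) ∫ φ₀ e^(−kZ) dZ = φ₀·(e^(−k·Z₁) − e^(−k·Z₂)) / (k·(Z₂−Z₁))
e^(−0.48×2.5) = 0.3012; e^(−0.48×4.6) = 0.1099
⟨φ⟩ = 0.62 × (0.3012 − 0.1099) / (0.48 × 2.1) = 0.62 × 0.1898 = 0.1176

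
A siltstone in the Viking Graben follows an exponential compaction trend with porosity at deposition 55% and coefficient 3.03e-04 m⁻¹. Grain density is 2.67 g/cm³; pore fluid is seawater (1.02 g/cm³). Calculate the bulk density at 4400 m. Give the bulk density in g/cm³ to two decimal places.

Working in km (1 km = 1000 m; k in km⁻¹ = k in m⁻¹ × 1000):
Porosity at depth: φ = 0.55·exp(−0.303×4.4) = 0.55×0.2636 = 0.1450
Bulk density: ρ_b = (1−φ)ρ_g + φ·ρ_f = 0.8550×2.67 + 0.1450×1.02
       = 2.283 + 0.148 = 2.431 g/cm³

2.43 g/cm³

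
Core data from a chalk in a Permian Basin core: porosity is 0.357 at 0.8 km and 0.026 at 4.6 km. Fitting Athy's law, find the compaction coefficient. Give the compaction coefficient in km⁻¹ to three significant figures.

Athy: n(Z) = n₀ e^(−cZ) ⇒ n₁/n₂ = e^{c(Z₂−Z₁)} ⇒ c = ln(n₁/n₂)/(Z₂−Z₁)
c = ln(0.357/0.026) / (4.6 − 0.8) = ln(13.73) / 3.8 = 2.6196 / 3.8 = 0.6894 km⁻¹

0.689 km⁻¹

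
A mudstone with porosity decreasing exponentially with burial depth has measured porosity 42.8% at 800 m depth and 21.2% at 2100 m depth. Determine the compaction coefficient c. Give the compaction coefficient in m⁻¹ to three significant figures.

Working in km (1 km = 1000 m; c in km⁻¹ = c in m⁻¹ × 1000):
Athy: phi(z) = phi₀ e^(−cz) ⇒ phi₁/phi₂ = e^{c(z₂−z₁)} ⇒ c = ln(phi₁/phi₂)/(z₂−z₁)
c = ln(0.428/0.212) / (2.1 − 0.8) = ln(2.019) / 1.3 = 0.7025 / 1.3 = 0.5404 km⁻¹

0.000540 m⁻¹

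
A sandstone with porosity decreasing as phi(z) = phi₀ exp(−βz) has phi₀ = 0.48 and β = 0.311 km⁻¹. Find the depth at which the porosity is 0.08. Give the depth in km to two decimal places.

Invert Athy's law: z = ln(phi₀/phi) / β
z = ln(0.48/0.08) / 0.311 = ln(6) / 0.311 = 1.7918 / 0.311 = 5.761 km

5.76 km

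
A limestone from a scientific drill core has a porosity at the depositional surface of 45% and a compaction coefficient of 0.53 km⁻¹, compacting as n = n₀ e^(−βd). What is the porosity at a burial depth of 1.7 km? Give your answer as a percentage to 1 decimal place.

n = n₀·exp(−β·d) = 0.45 × exp(−0.53 × 1.7) = 0.45 × exp(−0.901)
  = 0.45 × 0.4062 = 0.1828

18.3%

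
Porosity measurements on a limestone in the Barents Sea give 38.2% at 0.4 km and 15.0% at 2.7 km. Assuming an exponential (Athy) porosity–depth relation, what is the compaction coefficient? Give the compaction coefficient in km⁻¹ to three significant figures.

0.406 km⁻¹

Athy: n(z) = n₀ e^(−βz) ⇒ n₁/n₂ = e^{β(z₂−z₁)} ⇒ β = ln(n₁/n₂)/(z₂−z₁)
β = ln(0.382/0.15) / (2.7 − 0.4) = ln(2.547) / 2.3 = 0.9348 / 2.3 = 0.4064 km⁻¹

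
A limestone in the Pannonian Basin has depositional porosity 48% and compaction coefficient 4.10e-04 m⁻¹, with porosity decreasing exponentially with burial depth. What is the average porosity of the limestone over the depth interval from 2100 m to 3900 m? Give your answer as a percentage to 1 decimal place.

Working in km (1 km = 1000 m; c in km⁻¹ = c in m⁻¹ × 1000):
⟨phi⟩ = (1/(d₂−d₁)) ∫ phi₀ e^(−cd) dd = phi₀·(e^(−c·d₁) − e^(−c·d₂)) / (c·(d₂−d₁))
e^(−0.41×2.1) = 0.4227; e^(−0.41×3.9) = 0.2021
⟨phi⟩ = 0.48 × (0.4227 − 0.2021) / (0.41 × 1.8) = 0.48 × 0.2990 = 0.1435

14.4%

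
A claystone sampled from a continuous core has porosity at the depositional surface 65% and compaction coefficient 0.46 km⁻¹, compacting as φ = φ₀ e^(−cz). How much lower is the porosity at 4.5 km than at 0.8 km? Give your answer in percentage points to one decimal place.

φ(0.8) = 0.65·e^(−0.46×0.8) = 0.4499
φ(4.5) = 0.65·e^(−0.46×4.5) = 0.0820
Δφ = 0.4499 − 0.0820 = 0.3679

36.8 percentage points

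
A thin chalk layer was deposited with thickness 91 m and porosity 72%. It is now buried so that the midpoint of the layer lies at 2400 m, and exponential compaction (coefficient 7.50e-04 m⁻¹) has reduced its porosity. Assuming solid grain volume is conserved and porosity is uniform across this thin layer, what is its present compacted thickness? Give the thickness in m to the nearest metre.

29 m

Working in km (1 km = 1000 m; β in km⁻¹ = β in m⁻¹ × 1000):
Porosity at 2.4 km: φ = 0.72·exp(−0.75×2.4) = 0.1190
Solid-volume conservation: h(1−φ) = h₀(1−φ₀) ⇒ h = h₀·(1−φ₀)/(1−φ)
h = 0.091 × (1 − 0.72)/(1 − 0.1190) = 0.091 × 0.3178 = 0.0289 km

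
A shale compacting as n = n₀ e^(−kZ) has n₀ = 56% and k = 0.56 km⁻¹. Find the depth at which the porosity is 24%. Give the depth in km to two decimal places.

Invert Athy's law: Z = ln(n₀/n) / k
Z = ln(0.56/0.24) / 0.56 = ln(2.333) / 0.56 = 0.8473 / 0.56 = 1.513 km

1.51 km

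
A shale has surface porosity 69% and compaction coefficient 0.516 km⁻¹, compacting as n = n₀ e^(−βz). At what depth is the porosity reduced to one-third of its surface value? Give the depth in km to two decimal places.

n/n₀ = 1/3 ⇒ exp(−β·z) = 1/3 ⇒ z = ln(3) / β
z = 1.0986 / 0.516 = 2.129 km

2.13 km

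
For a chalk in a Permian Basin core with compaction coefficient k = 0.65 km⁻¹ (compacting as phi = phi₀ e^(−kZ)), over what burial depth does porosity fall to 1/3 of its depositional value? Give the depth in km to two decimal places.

1.69 km

phi/phi₀ = 1/3 ⇒ exp(−k·Z) = 1/3 ⇒ Z = ln(3) / k
Z = 1.0986 / 0.65 = 1.690 km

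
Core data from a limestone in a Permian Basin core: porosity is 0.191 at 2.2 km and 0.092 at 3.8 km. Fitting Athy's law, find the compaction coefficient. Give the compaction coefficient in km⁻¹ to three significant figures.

Athy: phi(d) = phi₀ e^(−βd) ⇒ phi₁/phi₂ = e^{β(d₂−d₁)} ⇒ β = ln(phi₁/phi₂)/(d₂−d₁)
β = ln(0.191/0.092) / (3.8 − 2.2) = ln(2.076) / 1.6 = 0.7305 / 1.6 = 0.4566 km⁻¹

0.457 km⁻¹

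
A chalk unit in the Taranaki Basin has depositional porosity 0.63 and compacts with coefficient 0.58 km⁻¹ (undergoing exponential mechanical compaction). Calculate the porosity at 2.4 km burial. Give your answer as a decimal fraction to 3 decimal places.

n = n₀·exp(−c·Z) = 0.63 × exp(−0.58 × 2.4) = 0.63 × exp(−1.392)
  = 0.63 × 0.2486 = 0.1566

0.157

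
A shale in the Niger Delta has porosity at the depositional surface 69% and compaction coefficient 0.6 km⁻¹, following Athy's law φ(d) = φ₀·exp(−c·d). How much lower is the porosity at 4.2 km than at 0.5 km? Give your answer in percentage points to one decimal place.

φ(0.5) = 0.69·e^(−0.6×0.5) = 0.5112
φ(4.2) = 0.69·e^(−0.6×4.2) = 0.0555
Δφ = 0.5112 − 0.0555 = 0.4556

45.6 percentage points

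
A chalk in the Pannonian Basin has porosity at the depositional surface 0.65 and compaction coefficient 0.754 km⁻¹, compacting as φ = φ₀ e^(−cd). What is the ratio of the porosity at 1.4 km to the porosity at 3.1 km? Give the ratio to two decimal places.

φ(d₁)/φ(d₂) = e^(−c·d₁)/e^(−c·d₂) = e^{c(d₂−d₁)}
= exp(0.754 × 1.7) = exp(1.282) = 3.6031

3.60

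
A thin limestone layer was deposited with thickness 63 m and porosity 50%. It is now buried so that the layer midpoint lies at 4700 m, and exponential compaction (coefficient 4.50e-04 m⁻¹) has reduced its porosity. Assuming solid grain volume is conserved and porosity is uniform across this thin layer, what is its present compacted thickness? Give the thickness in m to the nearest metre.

34 m

Working in km (1 km = 1000 m; k in km⁻¹ = k in m⁻¹ × 1000):
Porosity at 4.7 km: phi = 0.5·exp(−0.45×4.7) = 0.0603
Solid-volume conservation: h(1−phi) = h₀(1−phi₀) ⇒ h = h₀·(1−phi₀)/(1−phi)
h = 0.063 × (1 − 0.5)/(1 − 0.0603) = 0.063 × 0.5321 = 0.0335 km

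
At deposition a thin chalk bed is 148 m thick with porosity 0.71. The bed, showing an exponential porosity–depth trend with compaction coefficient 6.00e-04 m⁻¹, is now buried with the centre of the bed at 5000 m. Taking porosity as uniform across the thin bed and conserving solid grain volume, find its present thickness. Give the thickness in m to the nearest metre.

Working in km (1 km = 1000 m; c in km⁻¹ = c in m⁻¹ × 1000):
Porosity at 5 km: phi = 0.71·exp(−0.6×5) = 0.0353
Solid-volume conservation: h(1−phi) = h₀(1−phi₀) ⇒ h = h₀·(1−phi₀)/(1−phi)
h = 0.148 × (1 − 0.71)/(1 − 0.0353) = 0.148 × 0.3006 = 0.0445 km

44 m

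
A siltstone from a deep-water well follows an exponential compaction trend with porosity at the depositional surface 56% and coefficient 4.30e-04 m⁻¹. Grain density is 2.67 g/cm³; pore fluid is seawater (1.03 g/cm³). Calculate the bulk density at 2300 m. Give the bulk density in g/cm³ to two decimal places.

Working in km (1 km = 1000 m; β in km⁻¹ = β in m⁻¹ × 1000):
Porosity at depth: phi = 0.56·exp(−0.43×2.3) = 0.56×0.3719 = 0.2083
Bulk density: ρ_b = (1−phi)ρ_g + phi·ρ_f = 0.7917×2.67 + 0.2083×1.03
       = 2.114 + 0.215 = 2.328 g/cm³

2.33 g/cm³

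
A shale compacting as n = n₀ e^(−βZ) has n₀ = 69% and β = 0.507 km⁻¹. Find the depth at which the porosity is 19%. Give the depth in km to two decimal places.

Invert Athy's law: Z = ln(n₀/n) / β
Z = ln(0.69/0.19) / 0.507 = ln(3.632) / 0.507 = 1.2897 / 0.507 = 2.544 km

2.54 km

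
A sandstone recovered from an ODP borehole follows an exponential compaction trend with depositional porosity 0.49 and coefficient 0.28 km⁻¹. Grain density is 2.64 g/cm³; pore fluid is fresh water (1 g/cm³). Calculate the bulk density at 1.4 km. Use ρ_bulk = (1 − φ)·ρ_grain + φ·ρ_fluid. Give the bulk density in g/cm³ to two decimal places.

Porosity at depth: phi = 0.49·exp(−0.28×1.4) = 0.49×0.6757 = 0.3311
Bulk density: ρ_b = (1−phi)ρ_g + phi·ρ_f = 0.6689×2.64 + 0.3311×1
       = 1.766 + 0.331 = 2.097 g/cm³

2.10 g/cm³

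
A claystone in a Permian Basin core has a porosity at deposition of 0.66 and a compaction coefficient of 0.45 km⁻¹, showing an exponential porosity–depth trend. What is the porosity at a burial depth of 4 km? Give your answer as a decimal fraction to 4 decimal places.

n = n₀·exp(−β·Z) = 0.66 × exp(−0.45 × 4) = 0.66 × exp(−1.8)
  = 0.66 × 0.1653 = 0.1091

0.1091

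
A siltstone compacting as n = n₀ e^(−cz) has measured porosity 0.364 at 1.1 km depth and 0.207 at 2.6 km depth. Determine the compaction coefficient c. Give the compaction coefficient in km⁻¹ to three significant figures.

Athy: n(z) = n₀ e^(−cz) ⇒ n₁/n₂ = e^{c(z₂−z₁)} ⇒ c = ln(n₁/n₂)/(z₂−z₁)
c = ln(0.364/0.207) / (2.6 − 1.1) = ln(1.758) / 1.5 = 0.5644 / 1.5 = 0.3763 km⁻¹

0.376 km⁻¹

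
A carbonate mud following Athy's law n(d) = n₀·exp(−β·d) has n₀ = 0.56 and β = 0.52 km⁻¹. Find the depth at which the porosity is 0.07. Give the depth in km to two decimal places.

4.00 km

Invert Athy's law: d = ln(n₀/n) / β
d = ln(0.56/0.07) / 0.52 = ln(8) / 0.52 = 2.0794 / 0.52 = 3.999 km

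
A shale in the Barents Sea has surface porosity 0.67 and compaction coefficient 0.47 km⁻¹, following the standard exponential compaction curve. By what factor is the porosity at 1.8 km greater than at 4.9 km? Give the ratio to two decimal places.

phi(Z₁)/phi(Z₂) = e^(−c·Z₁)/e^(−c·Z₂) = e^{c(Z₂−Z₁)}
= exp(0.47 × 3.1) = exp(1.457) = 4.2931

4.29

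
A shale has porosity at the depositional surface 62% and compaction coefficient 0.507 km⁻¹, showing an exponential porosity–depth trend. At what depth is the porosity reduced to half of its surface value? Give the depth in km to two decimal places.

n/n₀ = 1/2 ⇒ exp(−k·Z) = 1/2 ⇒ Z = ln(2) / k
Z = 0.6931 / 0.507 = 1.367 km

1.37 km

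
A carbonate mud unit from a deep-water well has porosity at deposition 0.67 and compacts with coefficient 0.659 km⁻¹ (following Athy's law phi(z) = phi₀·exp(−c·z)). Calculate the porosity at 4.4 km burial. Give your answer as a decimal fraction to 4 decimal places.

phi = phi₀·exp(−c·z) = 0.67 × exp(−0.659 × 4.4) = 0.67 × exp(−2.9)
  = 0.67 × 0.0550 = 0.0369

0.0369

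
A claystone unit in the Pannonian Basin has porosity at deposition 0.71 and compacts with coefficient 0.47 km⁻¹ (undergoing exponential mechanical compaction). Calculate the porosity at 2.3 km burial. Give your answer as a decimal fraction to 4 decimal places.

0.2409

φ = φ₀·exp(−β·d) = 0.71 × exp(−0.47 × 2.3) = 0.71 × exp(−1.081)
  = 0.71 × 0.3393 = 0.2409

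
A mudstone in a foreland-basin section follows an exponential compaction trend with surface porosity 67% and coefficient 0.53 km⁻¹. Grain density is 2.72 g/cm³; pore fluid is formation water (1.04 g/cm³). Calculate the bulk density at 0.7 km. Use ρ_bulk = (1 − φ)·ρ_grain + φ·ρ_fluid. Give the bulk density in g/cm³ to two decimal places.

1.94 g/cm³

Porosity at depth: n = 0.67·exp(−0.53×0.7) = 0.67×0.6900 = 0.4623
Bulk density: ρ_b = (1−n)ρ_g + n·ρ_f = 0.5377×2.72 + 0.4623×1.04
       = 1.462 + 0.481 = 1.943 g/cm³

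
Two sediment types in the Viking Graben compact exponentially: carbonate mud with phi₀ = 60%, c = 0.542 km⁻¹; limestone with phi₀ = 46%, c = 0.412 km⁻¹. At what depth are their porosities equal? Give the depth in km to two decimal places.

Set phi₀ₐ e^(−cₐd) = phi₀ᵦ e^(−cᵦd) ⇒ ln(phi₀ₐ/phi₀ᵦ) = (cₐ − cᵦ)·d
d = ln(0.6/0.46) / (0.542 − 0.412) = 0.2657 / 0.13 = 2.044 km

2.04 km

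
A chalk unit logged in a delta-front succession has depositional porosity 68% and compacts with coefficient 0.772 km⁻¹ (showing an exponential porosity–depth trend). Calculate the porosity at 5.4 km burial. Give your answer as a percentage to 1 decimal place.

φ = φ₀·exp(−β·d) = 0.68 × exp(−0.772 × 5.4) = 0.68 × exp(−4.169)
  = 0.68 × 0.0155 = 0.0105

1.1%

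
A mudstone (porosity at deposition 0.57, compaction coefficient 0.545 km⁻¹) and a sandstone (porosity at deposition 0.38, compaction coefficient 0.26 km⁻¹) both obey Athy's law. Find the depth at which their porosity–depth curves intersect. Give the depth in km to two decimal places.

Set φ₀ₐ e^(−βₐz) = φ₀ᵦ e^(−βᵦz) ⇒ ln(φ₀ₐ/φ₀ᵦ) = (βₐ − βᵦ)·z
z = ln(0.57/0.38) / (0.545 − 0.26) = 0.4055 / 0.285 = 1.423 km

1.42 km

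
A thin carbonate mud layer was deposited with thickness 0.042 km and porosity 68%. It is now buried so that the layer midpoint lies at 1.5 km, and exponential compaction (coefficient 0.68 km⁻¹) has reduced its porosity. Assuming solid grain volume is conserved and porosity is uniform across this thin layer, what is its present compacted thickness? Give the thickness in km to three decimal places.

0.018 km

Porosity at 1.5 km: phi = 0.68·exp(−0.68×1.5) = 0.2452
Solid-volume conservation: h(1−phi) = h₀(1−phi₀) ⇒ h = h₀·(1−phi₀)/(1−phi)
h = 0.042 × (1 − 0.68)/(1 − 0.2452) = 0.042 × 0.4240 = 0.0178 km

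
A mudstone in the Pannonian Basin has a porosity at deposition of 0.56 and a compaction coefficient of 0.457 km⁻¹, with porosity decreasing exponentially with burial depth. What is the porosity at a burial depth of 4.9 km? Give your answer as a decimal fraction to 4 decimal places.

0.0597

φ = φ₀·exp(−c·z) = 0.56 × exp(−0.457 × 4.9) = 0.56 × exp(−2.239)
  = 0.56 × 0.1065 = 0.0597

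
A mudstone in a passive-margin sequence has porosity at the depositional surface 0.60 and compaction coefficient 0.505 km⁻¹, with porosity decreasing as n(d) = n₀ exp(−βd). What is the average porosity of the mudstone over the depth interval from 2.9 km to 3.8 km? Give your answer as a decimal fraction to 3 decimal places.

⟨n⟩ = (1/(d₂−d₁)) ∫ n₀ e^(−βd) dd = n₀·(e^(−β·d₁) − e^(−β·d₂)) / (β·(d₂−d₁))
e^(−0.505×2.9) = 0.2312; e^(−0.505×3.8) = 0.1468
⟨n⟩ = 0.6 × (0.2312 − 0.1468) / (0.505 × 0.9) = 0.6 × 0.1858 = 0.1115

0.111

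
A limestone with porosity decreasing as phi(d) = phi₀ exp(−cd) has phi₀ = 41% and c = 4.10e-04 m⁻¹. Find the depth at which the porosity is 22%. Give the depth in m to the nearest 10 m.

1520 m

Working in km (1 km = 1000 m; c in km⁻¹ = c in m⁻¹ × 1000):
Invert Athy's law: d = ln(phi₀/phi) / c
d = ln(0.41/0.22) / 0.41 = ln(1.864) / 0.41 = 0.6225 / 0.41 = 1.518 km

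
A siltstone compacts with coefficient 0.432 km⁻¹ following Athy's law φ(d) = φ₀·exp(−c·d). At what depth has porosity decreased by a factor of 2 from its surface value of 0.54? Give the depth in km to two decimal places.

φ/φ₀ = 1/2 ⇒ exp(−c·d) = 1/2 ⇒ d = ln(2) / c
d = 0.6931 / 0.432 = 1.605 km

1.60 km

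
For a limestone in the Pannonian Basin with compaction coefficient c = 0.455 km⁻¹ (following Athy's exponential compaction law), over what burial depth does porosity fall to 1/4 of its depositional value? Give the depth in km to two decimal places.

φ/φ₀ = 1/4 ⇒ exp(−c·Z) = 1/4 ⇒ Z = ln(4) / c
Z = 1.3863 / 0.455 = 3.047 km

3.05 km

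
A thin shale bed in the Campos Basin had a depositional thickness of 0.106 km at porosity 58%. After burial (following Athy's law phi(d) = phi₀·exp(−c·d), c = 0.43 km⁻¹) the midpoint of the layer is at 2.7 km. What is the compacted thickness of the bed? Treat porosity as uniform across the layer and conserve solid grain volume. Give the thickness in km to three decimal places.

Porosity at 2.7 km: phi = 0.58·exp(−0.43×2.7) = 0.1816
Solid-volume conservation: h(1−phi) = h₀(1−phi₀) ⇒ h = h₀·(1−phi₀)/(1−phi)
h = 0.106 × (1 − 0.58)/(1 − 0.1816) = 0.106 × 0.5132 = 0.0544 km

0.054 km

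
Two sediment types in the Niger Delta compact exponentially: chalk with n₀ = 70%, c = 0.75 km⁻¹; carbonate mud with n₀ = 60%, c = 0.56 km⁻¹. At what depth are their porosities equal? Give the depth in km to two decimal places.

Set n₀ₐ e^(−cₐz) = n₀ᵦ e^(−cᵦz) ⇒ ln(n₀ₐ/n₀ᵦ) = (cₐ − cᵦ)·z
z = ln(0.7/0.6) / (0.75 − 0.56) = 0.1542 / 0.19 = 0.811 km

0.81 km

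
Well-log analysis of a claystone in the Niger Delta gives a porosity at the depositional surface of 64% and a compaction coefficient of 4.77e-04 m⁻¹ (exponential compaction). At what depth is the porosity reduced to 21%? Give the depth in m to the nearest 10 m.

2340 m

Working in km (1 km = 1000 m; c in km⁻¹ = c in m⁻¹ × 1000):
Invert Athy's law: Z = ln(φ₀/φ) / c
Z = ln(0.64/0.21) / 0.477 = ln(3.048) / 0.477 = 1.1144 / 0.477 = 2.336 km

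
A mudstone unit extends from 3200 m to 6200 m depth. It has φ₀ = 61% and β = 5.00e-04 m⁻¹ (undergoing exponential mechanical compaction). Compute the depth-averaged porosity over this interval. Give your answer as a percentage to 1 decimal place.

6.4%

Working in km (1 km = 1000 m; β in km⁻¹ = β in m⁻¹ × 1000):
⟨φ⟩ = (1/(d₂−d₁)) ∫ φ₀ e^(−βd) dd = φ₀·(e^(−β·d₁) − e^(−β·d₂)) / (β·(d₂−d₁))
e^(−0.5×3.2) = 0.2019; e^(−0.5×6.2) = 0.0450
⟨φ⟩ = 0.61 × (0.2019 − 0.0450) / (0.5 × 3) = 0.61 × 0.1046 = 0.0638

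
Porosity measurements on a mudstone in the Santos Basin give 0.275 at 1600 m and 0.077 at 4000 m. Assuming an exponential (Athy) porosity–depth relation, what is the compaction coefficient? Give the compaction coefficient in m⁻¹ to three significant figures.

Working in km (1 km = 1000 m; β in km⁻¹ = β in m⁻¹ × 1000):
Athy: φ(d) = φ₀ e^(−βd) ⇒ φ₁/φ₂ = e^{β(d₂−d₁)} ⇒ β = ln(φ₁/φ₂)/(d₂−d₁)
β = ln(0.275/0.077) / (4 − 1.6) = ln(3.571) / 2.4 = 1.2730 / 2.4 = 0.5304 km⁻¹

0.000530 m⁻¹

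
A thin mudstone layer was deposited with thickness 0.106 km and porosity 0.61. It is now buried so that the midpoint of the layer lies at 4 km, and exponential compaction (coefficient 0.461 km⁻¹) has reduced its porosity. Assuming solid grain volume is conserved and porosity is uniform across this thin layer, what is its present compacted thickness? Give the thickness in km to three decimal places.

Porosity at 4 km: n = 0.61·exp(−0.461×4) = 0.0965
Solid-volume conservation: h(1−n) = h₀(1−n₀) ⇒ h = h₀·(1−n₀)/(1−n)
h = 0.106 × (1 − 0.61)/(1 − 0.0965) = 0.106 × 0.4317 = 0.0458 km

0.046 km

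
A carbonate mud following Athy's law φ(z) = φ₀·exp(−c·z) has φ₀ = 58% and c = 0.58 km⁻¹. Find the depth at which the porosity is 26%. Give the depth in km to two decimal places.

1.38 km

Invert Athy's law: z = ln(φ₀/φ) / c
z = ln(0.58/0.26) / 0.58 = ln(2.231) / 0.58 = 0.8023 / 0.58 = 1.383 km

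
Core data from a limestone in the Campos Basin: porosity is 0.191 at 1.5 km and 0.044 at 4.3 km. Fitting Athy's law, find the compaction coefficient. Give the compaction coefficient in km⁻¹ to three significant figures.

0.524 km⁻¹

Athy: phi(z) = phi₀ e^(−βz) ⇒ phi₁/phi₂ = e^{β(z₂−z₁)} ⇒ β = ln(phi₁/phi₂)/(z₂−z₁)
β = ln(0.191/0.044) / (4.3 − 1.5) = ln(4.341) / 2.8 = 1.4681 / 2.8 = 0.5243 km⁻¹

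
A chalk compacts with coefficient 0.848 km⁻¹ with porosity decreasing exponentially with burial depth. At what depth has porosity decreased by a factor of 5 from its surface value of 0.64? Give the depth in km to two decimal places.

1.90 km

n/n₀ = 1/5 ⇒ exp(−c·z) = 1/5 ⇒ z = ln(5) / c
z = 1.6094 / 0.848 = 1.898 km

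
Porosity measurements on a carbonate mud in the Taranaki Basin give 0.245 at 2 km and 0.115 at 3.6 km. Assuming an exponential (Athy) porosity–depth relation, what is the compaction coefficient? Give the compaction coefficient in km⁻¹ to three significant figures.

0.473 km⁻¹

Athy: φ(Z) = φ₀ e^(−βZ) ⇒ φ₁/φ₂ = e^{β(Z₂−Z₁)} ⇒ β = ln(φ₁/φ₂)/(Z₂−Z₁)
β = ln(0.245/0.115) / (3.6 − 2) = ln(2.13) / 1.6 = 0.7563 / 1.6 = 0.4727 km⁻¹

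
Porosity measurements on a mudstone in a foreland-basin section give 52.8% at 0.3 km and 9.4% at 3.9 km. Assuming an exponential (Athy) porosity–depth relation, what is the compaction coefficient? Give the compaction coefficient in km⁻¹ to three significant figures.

Athy: n(Z) = n₀ e^(−cZ) ⇒ n₁/n₂ = e^{c(Z₂−Z₁)} ⇒ c = ln(n₁/n₂)/(Z₂−Z₁)
c = ln(0.528/0.094) / (3.9 − 0.3) = ln(5.617) / 3.6 = 1.7258 / 3.6 = 0.4794 km⁻¹

0.479 km⁻¹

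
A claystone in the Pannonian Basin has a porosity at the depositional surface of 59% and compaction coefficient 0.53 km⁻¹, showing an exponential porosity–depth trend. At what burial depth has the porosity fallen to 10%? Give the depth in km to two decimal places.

Invert Athy's law: z = ln(n₀/n) / β
z = ln(0.59/0.1) / 0.53 = ln(5.9) / 0.53 = 1.7750 / 0.53 = 3.349 km

3.35 km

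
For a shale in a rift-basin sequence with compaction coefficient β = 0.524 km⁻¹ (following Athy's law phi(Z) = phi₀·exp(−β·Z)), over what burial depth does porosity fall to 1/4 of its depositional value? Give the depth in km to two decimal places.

2.65 km

phi/phi₀ = 1/4 ⇒ exp(−β·Z) = 1/4 ⇒ Z = ln(4) / β
Z = 1.3863 / 0.524 = 2.646 km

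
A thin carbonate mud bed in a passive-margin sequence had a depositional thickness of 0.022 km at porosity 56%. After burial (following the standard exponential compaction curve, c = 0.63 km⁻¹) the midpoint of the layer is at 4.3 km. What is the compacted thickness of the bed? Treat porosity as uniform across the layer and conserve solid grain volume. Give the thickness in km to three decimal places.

Porosity at 4.3 km: phi = 0.56·exp(−0.63×4.3) = 0.0373
Solid-volume conservation: h(1−phi) = h₀(1−phi₀) ⇒ h = h₀·(1−phi₀)/(1−phi)
h = 0.022 × (1 − 0.56)/(1 − 0.0373) = 0.022 × 0.4570 = 0.0101 km

0.010 km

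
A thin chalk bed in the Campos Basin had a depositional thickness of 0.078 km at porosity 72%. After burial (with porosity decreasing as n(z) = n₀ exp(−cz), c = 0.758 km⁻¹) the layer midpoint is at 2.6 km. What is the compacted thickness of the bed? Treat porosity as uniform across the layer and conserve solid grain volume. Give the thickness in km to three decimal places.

Porosity at 2.6 km: n = 0.72·exp(−0.758×2.6) = 0.1003
Solid-volume conservation: h(1−n) = h₀(1−n₀) ⇒ h = h₀·(1−n₀)/(1−n)
h = 0.078 × (1 − 0.72)/(1 − 0.1003) = 0.078 × 0.3112 = 0.0243 km

0.024 km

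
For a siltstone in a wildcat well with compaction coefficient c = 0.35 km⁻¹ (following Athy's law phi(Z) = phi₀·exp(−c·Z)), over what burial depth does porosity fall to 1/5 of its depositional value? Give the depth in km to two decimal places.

4.60 km

phi/phi₀ = 1/5 ⇒ exp(−c·Z) = 1/5 ⇒ Z = ln(5) / c
Z = 1.6094 / 0.35 = 4.598 km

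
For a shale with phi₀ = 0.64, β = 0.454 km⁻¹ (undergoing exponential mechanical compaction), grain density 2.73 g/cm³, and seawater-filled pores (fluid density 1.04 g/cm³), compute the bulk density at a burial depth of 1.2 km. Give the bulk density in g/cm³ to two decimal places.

Porosity at depth: phi = 0.64·exp(−0.454×1.2) = 0.64×0.5800 = 0.3712
Bulk density: ρ_b = (1−phi)ρ_g + phi·ρ_f = 0.6288×2.73 + 0.3712×1.04
       = 1.717 + 0.386 = 2.103 g/cm³

2.10 g/cm³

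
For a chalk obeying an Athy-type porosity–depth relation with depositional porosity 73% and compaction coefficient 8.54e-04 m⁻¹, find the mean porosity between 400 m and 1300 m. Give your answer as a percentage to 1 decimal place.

36.2%

Working in km (1 km = 1000 m; k in km⁻¹ = k in m⁻¹ × 1000):
⟨φ⟩ = (1/(d₂−d₁)) ∫ φ₀ e^(−kd) dd = φ₀·(e^(−k·d₁) − e^(−k·d₂)) / (k·(d₂−d₁))
e^(−0.854×0.4) = 0.7106; e^(−0.854×1.3) = 0.3295
⟨φ⟩ = 0.73 × (0.7106 − 0.3295) / (0.854 × 0.9) = 0.73 × 0.4959 = 0.3620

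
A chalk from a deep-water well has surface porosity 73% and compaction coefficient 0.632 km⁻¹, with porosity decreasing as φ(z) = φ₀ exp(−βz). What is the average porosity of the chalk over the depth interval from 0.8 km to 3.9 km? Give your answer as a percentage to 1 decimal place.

19.3%

⟨φ⟩ = (1/(z₂−z₁)) ∫ φ₀ e^(−βz) dz = φ₀·(e^(−β·z₁) − e^(−β·z₂)) / (β·(z₂−z₁))
e^(−0.632×0.8) = 0.6031; e^(−0.632×3.9) = 0.0850
⟨φ⟩ = 0.73 × (0.6031 − 0.0850) / (0.632 × 3.1) = 0.73 × 0.2645 = 0.1931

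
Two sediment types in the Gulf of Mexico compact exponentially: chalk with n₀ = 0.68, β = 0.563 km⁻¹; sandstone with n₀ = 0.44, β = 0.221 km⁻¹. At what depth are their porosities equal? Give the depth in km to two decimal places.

Set n₀ₐ e^(−βₐZ) = n₀ᵦ e^(−βᵦZ) ⇒ ln(n₀ₐ/n₀ᵦ) = (βₐ − βᵦ)·Z
Z = ln(0.68/0.44) / (0.563 − 0.221) = 0.4353 / 0.342 = 1.273 km

1.27 km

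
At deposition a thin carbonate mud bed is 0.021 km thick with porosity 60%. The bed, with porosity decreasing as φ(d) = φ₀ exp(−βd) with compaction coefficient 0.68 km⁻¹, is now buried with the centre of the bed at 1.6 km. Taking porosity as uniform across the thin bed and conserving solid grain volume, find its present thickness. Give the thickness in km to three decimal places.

Porosity at 1.6 km: φ = 0.6·exp(−0.68×1.6) = 0.2021
Solid-volume conservation: h(1−φ) = h₀(1−φ₀) ⇒ h = h₀·(1−φ₀)/(1−φ)
h = 0.021 × (1 − 0.6)/(1 − 0.2021) = 0.021 × 0.5013 = 0.0105 km

0.011 km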